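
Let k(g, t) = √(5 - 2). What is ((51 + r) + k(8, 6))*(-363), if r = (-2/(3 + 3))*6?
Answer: -17787 - 363*√3 ≈ -18416.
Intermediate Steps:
k(g, t) = √3
r = -2 (r = (-2/6)*6 = ((⅙)*(-2))*6 = -⅓*6 = -2)
((51 + r) + k(8, 6))*(-363) = ((51 - 2) + √3)*(-363) = (49 + √3)*(-363) = -17787 - 363*√3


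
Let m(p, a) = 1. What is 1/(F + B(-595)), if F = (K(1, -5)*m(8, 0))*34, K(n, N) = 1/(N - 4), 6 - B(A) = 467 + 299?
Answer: -9/6874 ≈ -0.0013093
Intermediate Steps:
B(A) = -760 (B(A) = 6 - (467 + 299) = 6 - 1*766 = 6 - 766 = -760)
K(n, N) = 1/(-4 + N)
F = -34/9 (F = (1/(-4 - 5))*34 = (1/(-9))*34 = -1/9*1*34 = -1/9*34 = -34/9 ≈ -3.7778)
1/(F + B(-595)) = 1/(-34/9 - 760) = 1/(-6874/9) = -9/6874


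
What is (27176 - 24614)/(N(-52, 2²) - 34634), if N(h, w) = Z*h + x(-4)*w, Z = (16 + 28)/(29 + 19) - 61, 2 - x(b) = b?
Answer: -7686/94457 ≈ -0.081370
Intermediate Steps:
x(b) = 2 - b
Z = -721/12 (Z = 44/48 - 61 = 44*(1/48) - 61 = 11/12 - 61 = -721/12 ≈ -60.083)
N(h, w) = 6*w - 721*h/12 (N(h, w) = -721*h/12 + (2 - 1*(-4))*w = -721*h/12 + (2 + 4)*w = -721*h/12 + 6*w = 6*w - 721*h/12)
(27176 - 24614)/(N(-52, 2²) - 34634) = (27176 - 24614)/((6*2² - 721/12*(-52)) - 34634) = 2562/((6*4 + 9373/3) - 34634) = 2562/((24 + 9373/3) - 34634) = 2562/(9445/3 - 34634) = 2562/(-94457/3) = 2562*(-3/94457) = -7686/94457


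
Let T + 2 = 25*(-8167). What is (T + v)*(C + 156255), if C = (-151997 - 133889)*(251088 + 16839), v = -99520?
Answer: 23262103592481699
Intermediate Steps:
C = -76596578322 (C = -285886*267927 = -76596578322)
T = -204177 (T = -2 + 25*(-8167) = -2 - 204175 = -204177)
(T + v)*(C + 156255) = (-204177 - 99520)*(-76596578322 + 156255) = -303697*(-76596422067) = 23262103592481699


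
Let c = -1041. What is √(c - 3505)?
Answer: I*√4546 ≈ 67.424*I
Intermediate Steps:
√(c - 3505) = √(-1041 - 3505) = √(-4546) = I*√4546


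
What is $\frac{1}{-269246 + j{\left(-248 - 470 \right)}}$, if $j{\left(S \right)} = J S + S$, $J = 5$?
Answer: $- \frac{1}{273554} \approx -3.6556 \cdot 10^{-6}$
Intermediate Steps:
$j{\left(S \right)} = 6 S$ ($j{\left(S \right)} = 5 S + S = 6 S$)
$\frac{1}{-269246 + j{\left(-248 - 470 \right)}} = \frac{1}{-269246 + 6 \left(-248 - 470\right)} = \frac{1}{-269246 + 6 \left(-718\right)} = \frac{1}{-269246 - 4308} = \frac{1}{-273554} = - \frac{1}{273554}$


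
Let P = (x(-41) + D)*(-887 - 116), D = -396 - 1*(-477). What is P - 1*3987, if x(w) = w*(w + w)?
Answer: -3457316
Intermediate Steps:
x(w) = 2*w**2 (x(w) = w*(2*w) = 2*w**2)
D = 81 (D = -396 + 477 = 81)
P = -3453329 (P = (2*(-41)**2 + 81)*(-887 - 116) = (2*1681 + 81)*(-1003) = (3362 + 81)*(-1003) = 3443*(-1003) = -3453329)
P - 1*3987 = -3453329 - 1*3987 = -3453329 - 3987 = -3457316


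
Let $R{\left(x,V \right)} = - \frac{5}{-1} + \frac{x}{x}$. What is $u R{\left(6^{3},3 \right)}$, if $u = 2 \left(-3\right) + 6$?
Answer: $0$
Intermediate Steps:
$R{\left(x,V \right)} = 6$ ($R{\left(x,V \right)} = \left(-5\right) \left(-1\right) + 1 = 5 + 1 = 6$)
$u = 0$ ($u = -6 + 6 = 0$)
$u R{\left(6^{3},3 \right)} = 0 \cdot 6 = 0$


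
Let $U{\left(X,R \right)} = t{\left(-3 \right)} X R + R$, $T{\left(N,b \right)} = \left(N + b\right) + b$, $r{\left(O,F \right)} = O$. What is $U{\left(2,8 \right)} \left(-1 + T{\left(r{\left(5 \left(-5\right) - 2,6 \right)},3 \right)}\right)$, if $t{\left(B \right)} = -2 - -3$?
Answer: $-528$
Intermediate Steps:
$t{\left(B \right)} = 1$ ($t{\left(B \right)} = -2 + 3 = 1$)
$T{\left(N,b \right)} = N + 2 b$
$U{\left(X,R \right)} = R + R X$ ($U{\left(X,R \right)} = 1 X R + R = X R + R = R X + R = R + R X$)
$U{\left(2,8 \right)} \left(-1 + T{\left(r{\left(5 \left(-5\right) - 2,6 \right)},3 \right)}\right) = 8 \left(1 + 2\right) \left(-1 + \left(\left(5 \left(-5\right) - 2\right) + 2 \cdot 3\right)\right) = 8 \cdot 3 \left(-1 + \left(\left(-25 - 2\right) + 6\right)\right) = 24 \left(-1 + \left(-27 + 6\right)\right) = 24 \left(-1 - 21\right) = 24 \left(-22\right) = -528$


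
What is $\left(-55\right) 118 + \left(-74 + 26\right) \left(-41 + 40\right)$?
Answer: $-6442$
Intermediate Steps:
$\left(-55\right) 118 + \left(-74 + 26\right) \left(-41 + 40\right) = -6490 - -48 = -6490 + 48 = -6442$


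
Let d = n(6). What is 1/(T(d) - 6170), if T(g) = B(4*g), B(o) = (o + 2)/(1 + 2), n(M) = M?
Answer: -3/18484 ≈ -0.00016230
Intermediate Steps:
B(o) = 2/3 + o/3 (B(o) = (2 + o)/3 = (2 + o)*(1/3) = 2/3 + o/3)
d = 6
T(g) = 2/3 + 4*g/3 (T(g) = 2/3 + (4*g)/3 = 2/3 + 4*g/3)
1/(T(d) - 6170) = 1/((2/3 + (4/3)*6) - 6170) = 1/((2/3 + 8) - 6170) = 1/(26/3 - 6170) = 1/(-18484/3) = -3/18484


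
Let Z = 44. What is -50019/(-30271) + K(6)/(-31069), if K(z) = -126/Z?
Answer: 34190793915/20690773378 ≈ 1.6525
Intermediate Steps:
K(z) = -63/22 (K(z) = -126/44 = -126*1/44 = -63/22)
-50019/(-30271) + K(6)/(-31069) = -50019/(-30271) - 63/22/(-31069) = -50019*(-1/30271) - 63/22*(-1/31069) = 50019/30271 + 63/683518 = 34190793915/20690773378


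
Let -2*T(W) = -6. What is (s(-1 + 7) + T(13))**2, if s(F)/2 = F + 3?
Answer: 441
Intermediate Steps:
T(W) = 3 (T(W) = -1/2*(-6) = 3)
s(F) = 6 + 2*F (s(F) = 2*(F + 3) = 2*(3 + F) = 6 + 2*F)
(s(-1 + 7) + T(13))**2 = ((6 + 2*(-1 + 7)) + 3)**2 = ((6 + 2*6) + 3)**2 = ((6 + 12) + 3)**2 = (18 + 3)**2 = 21**2 = 441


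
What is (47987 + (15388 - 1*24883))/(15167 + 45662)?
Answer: 38492/60829 ≈ 0.63279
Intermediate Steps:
(47987 + (15388 - 1*24883))/(15167 + 45662) = (47987 + (15388 - 24883))/60829 = (47987 - 9495)*(1/60829) = 38492*(1/60829) = 38492/60829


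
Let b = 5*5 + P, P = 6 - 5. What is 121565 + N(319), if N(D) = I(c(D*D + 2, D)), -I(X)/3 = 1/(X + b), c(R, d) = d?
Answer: 13979974/115 ≈ 1.2157e+5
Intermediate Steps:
P = 1
b = 26 (b = 5*5 + 1 = 25 + 1 = 26)
I(X) = -3/(26 + X) (I(X) = -3/(X + 26) = -3/(26 + X))
N(D) = -3/(26 + D)
121565 + N(319) = 121565 - 3/(26 + 319) = 121565 - 3/345 = 121565 - 3*1/345 = 121565 - 1/115 = 13979974/115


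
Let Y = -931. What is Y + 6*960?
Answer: 4829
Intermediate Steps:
Y + 6*960 = -931 + 6*960 = -931 + 5760 = 4829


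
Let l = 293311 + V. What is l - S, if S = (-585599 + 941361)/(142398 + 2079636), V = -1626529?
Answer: -1481228040587/1111017 ≈ -1.3332e+6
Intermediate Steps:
l = -1333218 (l = 293311 - 1626529 = -1333218)
S = 177881/1111017 (S = 355762/2222034 = 355762*(1/2222034) = 177881/1111017 ≈ 0.16011)
l - S = -1333218 - 1*177881/1111017 = -1333218 - 177881/1111017 = -1481228040587/1111017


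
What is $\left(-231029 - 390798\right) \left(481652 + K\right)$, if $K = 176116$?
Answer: $-409017902136$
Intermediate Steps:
$\left(-231029 - 390798\right) \left(481652 + K\right) = \left(-231029 - 390798\right) \left(481652 + 176116\right) = \left(-621827\right) 657768 = -409017902136$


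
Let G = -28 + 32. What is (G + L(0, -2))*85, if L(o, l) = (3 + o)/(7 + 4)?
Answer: 3995/11 ≈ 363.18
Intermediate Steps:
G = 4
L(o, l) = 3/11 + o/11 (L(o, l) = (3 + o)/11 = (3 + o)*(1/11) = 3/11 + o/11)
(G + L(0, -2))*85 = (4 + (3/11 + (1/11)*0))*85 = (4 + (3/11 + 0))*85 = (4 + 3/11)*85 = (47/11)*85 = 3995/11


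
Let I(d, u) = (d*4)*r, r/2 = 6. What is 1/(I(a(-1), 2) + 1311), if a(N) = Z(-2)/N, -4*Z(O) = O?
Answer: 1/1287 ≈ 0.00077700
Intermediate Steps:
r = 12 (r = 2*6 = 12)
Z(O) = -O/4
a(N) = 1/(2*N) (a(N) = (-1/4*(-2))/N = 1/(2*N))
I(d, u) = 48*d (I(d, u) = (d*4)*12 = (4*d)*12 = 48*d)
1/(I(a(-1), 2) + 1311) = 1/(48*((1/2)/(-1)) + 1311) = 1/(48*((1/2)*(-1)) + 1311) = 1/(48*(-1/2) + 1311) = 1/(-24 + 1311) = 1/1287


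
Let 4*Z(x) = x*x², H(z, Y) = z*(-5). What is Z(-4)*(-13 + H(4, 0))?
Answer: 528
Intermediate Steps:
H(z, Y) = -5*z
Z(x) = x³/4 (Z(x) = (x*x²)/4 = x³/4)
Z(-4)*(-13 + H(4, 0)) = ((¼)*(-4)³)*(-13 - 5*4) = ((¼)*(-64))*(-13 - 20) = -16*(-33) = 528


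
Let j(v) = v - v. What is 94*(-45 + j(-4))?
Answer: -4230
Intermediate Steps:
j(v) = 0
94*(-45 + j(-4)) = 94*(-45 + 0) = 94*(-45) = -4230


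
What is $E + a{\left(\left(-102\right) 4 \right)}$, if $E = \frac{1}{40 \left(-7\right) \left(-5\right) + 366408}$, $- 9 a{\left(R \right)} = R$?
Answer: $\frac{50021891}{1103424} \approx 45.333$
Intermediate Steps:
$a{\left(R \right)} = - \frac{R}{9}$
$E = \frac{1}{367808}$ ($E = \frac{1}{\left(-280\right) \left(-5\right) + 366408} = \frac{1}{1400 + 366408} = \frac{1}{367808} \approx 2.7188 \cdot 10^{-6}$)
$E + a{\left(\left(-102\right) 4 \right)} = \frac{1}{367808} - \frac{\left(-102\right) 4}{9} = \frac{1}{367808} - - \frac{136}{3} = \frac{1}{367808} + \frac{136}{3} = \frac{50021891}{1103424}$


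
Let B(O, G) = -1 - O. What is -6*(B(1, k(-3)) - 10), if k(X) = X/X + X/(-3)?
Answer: 72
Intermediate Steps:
k(X) = 1 - X/3 (k(X) = 1 + X*(-⅓) = 1 - X/3)
-6*(B(1, k(-3)) - 10) = -6*((-1 - 1*1) - 10) = -6*((-1 - 1) - 10) = -6*(-2 - 10) = -6*(-12) = 72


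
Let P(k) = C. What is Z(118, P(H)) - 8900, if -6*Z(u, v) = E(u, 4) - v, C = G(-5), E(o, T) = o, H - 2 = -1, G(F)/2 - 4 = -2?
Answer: -8919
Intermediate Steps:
G(F) = 4 (G(F) = 8 + 2*(-2) = 8 - 4 = 4)
H = 1 (H = 2 - 1 = 1)
C = 4
P(k) = 4
Z(u, v) = -u/6 + v/6 (Z(u, v) = -(u - v)/6 = -u/6 + v/6)
Z(118, P(H)) - 8900 = (-⅙*118 + (⅙)*4) - 8900 = (-59/3 + ⅔) - 8900 = -19 - 8900 = -8919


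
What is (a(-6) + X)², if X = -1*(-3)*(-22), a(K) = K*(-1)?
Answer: 3600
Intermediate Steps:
a(K) = -K
X = -66 (X = 3*(-22) = -66)
(a(-6) + X)² = (-1*(-6) - 66)² = (6 - 66)² = (-60)² = 3600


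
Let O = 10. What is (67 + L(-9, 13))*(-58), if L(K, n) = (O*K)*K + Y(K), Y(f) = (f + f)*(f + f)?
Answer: -69658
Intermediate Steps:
Y(f) = 4*f² (Y(f) = (2*f)*(2*f) = 4*f²)
L(K, n) = 14*K² (L(K, n) = (10*K)*K + 4*K² = 10*K² + 4*K² = 14*K²)
(67 + L(-9, 13))*(-58) = (67 + 14*(-9)²)*(-58) = (67 + 14*81)*(-58) = (67 + 1134)*(-58) = 1201*(-58) = -69658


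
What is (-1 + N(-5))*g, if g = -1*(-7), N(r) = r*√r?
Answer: -7 - 35*I*√5 ≈ -7.0 - 78.262*I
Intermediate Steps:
N(r) = r^(3/2)
g = 7
(-1 + N(-5))*g = (-1 + (-5)^(3/2))*7 = (-1 - 5*I*√5)*7 = -7 - 35*I*√5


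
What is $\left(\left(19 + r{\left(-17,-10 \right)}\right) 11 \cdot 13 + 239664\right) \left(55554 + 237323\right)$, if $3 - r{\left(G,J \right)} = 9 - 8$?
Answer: $71071582959$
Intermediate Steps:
$r{\left(G,J \right)} = 2$ ($r{\left(G,J \right)} = 3 - \left(9 - 8\right) = 3 - 1 = 2$)
$\left(\left(19 + r{\left(-17,-10 \right)}\right) 11 \cdot 13 + 239664\right) \left(55554 + 237323\right) = \left(\left(19 + 2\right) 11 \cdot 13 + 239664\right) \left(55554 + 237323\right) = \left(21 \cdot 143 + 239664\right) 292877 = \left(3003 + 239664\right) 292877 = 242667 \cdot 292877 = 71071582959$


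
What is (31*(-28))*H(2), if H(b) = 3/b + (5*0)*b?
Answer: -1302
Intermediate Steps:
H(b) = 3/b (H(b) = 3/b + 0*b = 3/b + 0 = 3/b)
(31*(-28))*H(2) = (31*(-28))*(3/2) = -2604/2 = -868*3/2 = -1302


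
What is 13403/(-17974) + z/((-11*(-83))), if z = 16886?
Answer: 26479275/1491842 ≈ 17.749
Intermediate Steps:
13403/(-17974) + z/((-11*(-83))) = 13403/(-17974) + 16886/((-11*(-83))) = 13403*(-1/17974) + 16886/913 = -13403/17974 + 16886*(1/913) = -13403/17974 + 16886/913 = 26479275/1491842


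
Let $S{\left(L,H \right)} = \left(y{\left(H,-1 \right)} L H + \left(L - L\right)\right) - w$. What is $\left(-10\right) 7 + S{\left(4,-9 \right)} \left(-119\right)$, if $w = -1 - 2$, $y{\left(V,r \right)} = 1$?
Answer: $3857$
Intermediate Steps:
$w = -3$ ($w = -1 - 2 = -3$)
$S{\left(L,H \right)} = 3 + H L$ ($S{\left(L,H \right)} = \left(1 L H + \left(L - L\right)\right) - -3 = \left(L H + 0\right) + 3 = \left(H L + 0\right) + 3 = H L + 3 = 3 + H L$)
$\left(-10\right) 7 + S{\left(4,-9 \right)} \left(-119\right) = \left(-10\right) 7 + \left(3 - 36\right) \left(-119\right) = -70 + \left(3 - 36\right) \left(-119\right) = -70 - -3927 = -70 + 3927 = 3857$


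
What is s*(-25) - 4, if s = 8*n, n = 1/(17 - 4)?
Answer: -252/13 ≈ -19.385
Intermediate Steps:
n = 1/13 ≈ 0.076923
s = 8/13 (s = 8*(1/13) = 8/13 ≈ 0.61539)
s*(-25) - 4 = (8/13)*(-25) - 4 = -200/13 - 4 = -252/13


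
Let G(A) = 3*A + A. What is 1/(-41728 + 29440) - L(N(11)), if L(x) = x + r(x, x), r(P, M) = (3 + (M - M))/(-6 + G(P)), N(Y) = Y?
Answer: -2586643/233472 ≈ -11.079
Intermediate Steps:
G(A) = 4*A
r(P, M) = 3/(-6 + 4*P) (r(P, M) = (3 + (M - M))/(-6 + 4*P) = (3 + 0)/(-6 + 4*P) = 3/(-6 + 4*P))
L(x) = x + 3/(2*(-3 + 2*x))
1/(-41728 + 29440) - L(N(11)) = 1/(-41728 + 29440) - (11 + 3/(-6 + 4*11)) = 1/(-12288) - (11 + 3/(-6 + 44)) = -1/12288 - (11 + 3/38) = -1/12288 - 1*421/38 = -1/12288 - 421/38 = -2586643/233472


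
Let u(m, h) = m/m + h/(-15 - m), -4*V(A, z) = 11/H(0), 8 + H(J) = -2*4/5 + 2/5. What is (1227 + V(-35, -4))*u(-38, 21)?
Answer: 2484053/1058 ≈ 2347.9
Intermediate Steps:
H(J) = -46/5 (H(J) = -8 + (-2*4/5 + 2/5) = -8 + (-8*1/5 + 2*(1/5)) = -8 + (-8/5 + 2/5) = -8 - 6/5 = -46/5)
V(A, z) = 55/184 (V(A, z) = -11/(4*(-46/5)) = -11*(-5)/(4*46) = -1/4*(-55/46) = 55/184)
u(m, h) = 1 + h/(-15 - m)
(1227 + V(-35, -4))*u(-38, 21) = (1227 + 55/184)*((15 - 38 - 1*21)/(15 - 38)) = 225823*((15 - 38 - 21)/(-23))/184 = 225823*(-1/23*(-44))/184 = (225823/184)*(44/23) = 2484053/1058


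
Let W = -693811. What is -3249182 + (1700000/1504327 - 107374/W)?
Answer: -3391230412804621556/1043718620197 ≈ -3.2492e+6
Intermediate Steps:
-3249182 + (1700000/1504327 - 107374/W) = -3249182 + (1700000/1504327 - 107374/(-693811)) = -3249182 + (1700000*(1/1504327) - 107374*(-1/693811)) = -3249182 + (1700000/1504327 + 107374/693811) = -3249182 + 1341004307298/1043718620197 = -3391230412804621556/1043718620197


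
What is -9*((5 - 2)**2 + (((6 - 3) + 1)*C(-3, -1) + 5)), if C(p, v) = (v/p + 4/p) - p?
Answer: -198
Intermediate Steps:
C(p, v) = -p + 4/p + v/p (C(p, v) = (4/p + v/p) - p = -p + 4/p + v/p)
-9*((5 - 2)**2 + (((6 - 3) + 1)*C(-3, -1) + 5)) = -9*((5 - 2)**2 + (((6 - 3) + 1)*((4 - 1 - 1*(-3)**2)/(-3)) + 5)) = -9*(3**2 + ((3 + 1)*(-(4 - 1 - 1*9)/3) + 5)) = -9*(9 + (4*(-(4 - 1 - 9)/3) + 5)) = -9*(9 + (4*(-1/3*(-6)) + 5)) = -9*(9 + (4*2 + 5)) = -9*(9 + (8 + 5)) = -9*(9 + 13) = -9*22 = -198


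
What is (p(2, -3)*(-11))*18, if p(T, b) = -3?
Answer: 594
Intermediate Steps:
(p(2, -3)*(-11))*18 = -3*(-11)*18 = 33*18 = 594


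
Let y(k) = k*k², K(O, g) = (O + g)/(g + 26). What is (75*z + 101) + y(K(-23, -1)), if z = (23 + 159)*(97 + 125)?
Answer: 47350001801/15625 ≈ 3.0304e+6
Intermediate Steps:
z = 40404 (z = 182*222 = 40404)
K(O, g) = (O + g)/(26 + g)
y(k) = k³
(75*z + 101) + y(K(-23, -1)) = (75*40404 + 101) + ((-23 - 1)/(26 - 1))³ = (3030300 + 101) + (-24/25)³ = 3030401 + ((1/25)*(-24))³ = 3030401 + (-24/25)³ = 3030401 - 13824/15625 = 47350001801/15625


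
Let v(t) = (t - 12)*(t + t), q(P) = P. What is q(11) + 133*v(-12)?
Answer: 76619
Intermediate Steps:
v(t) = 2*t*(-12 + t) (v(t) = (-12 + t)*(2*t) = 2*t*(-12 + t))
q(11) + 133*v(-12) = 11 + 133*(2*(-12)*(-12 - 12)) = 11 + 133*(2*(-12)*(-24)) = 11 + 133*576 = 11 + 76608 = 76619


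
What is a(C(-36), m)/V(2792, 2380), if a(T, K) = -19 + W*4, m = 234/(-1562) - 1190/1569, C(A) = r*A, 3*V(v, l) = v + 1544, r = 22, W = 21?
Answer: 195/4336 ≈ 0.044972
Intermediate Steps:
V(v, l) = 1544/3 + v/3 (V(v, l) = (v + 1544)/3 = (1544 + v)/3 = 1544/3 + v/3)
C(A) = 22*A
m = -1112963/1225389 (m = 234*(-1/1562) - 1190*1/1569 = -117/781 - 1190/1569 = -1112963/1225389 ≈ -0.90825)
a(T, K) = 65 (a(T, K) = -19 + 21*4 = -19 + 84 = 65)
a(C(-36), m)/V(2792, 2380) = 65/(1544/3 + (1/3)*2792) = 65/(1544/3 + 2792/3) = 65/(4336/3) = 65*(3/4336) = 195/4336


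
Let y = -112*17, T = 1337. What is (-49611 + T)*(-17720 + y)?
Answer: 947328976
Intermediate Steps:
y = -1904
(-49611 + T)*(-17720 + y) = (-49611 + 1337)*(-17720 - 1904) = -48274*(-19624) = 947328976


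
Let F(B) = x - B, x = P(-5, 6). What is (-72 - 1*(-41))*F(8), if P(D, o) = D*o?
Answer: 1178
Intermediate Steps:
x = -30 (x = -5*6 = -30)
F(B) = -30 - B
(-72 - 1*(-41))*F(8) = (-72 - 1*(-41))*(-30 - 1*8) = (-72 + 41)*(-30 - 8) = -31*(-38) = 1178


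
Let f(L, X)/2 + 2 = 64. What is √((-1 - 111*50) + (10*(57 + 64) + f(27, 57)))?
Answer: I*√4217 ≈ 64.938*I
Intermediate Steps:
f(L, X) = 124 (f(L, X) = -4 + 2*64 = -4 + 128 = 124)
√((-1 - 111*50) + (10*(57 + 64) + f(27, 57))) = √((-1 - 111*50) + (10*(57 + 64) + 124)) = √((-1 - 5550) + (10*121 + 124)) = √(-5551 + (1210 + 124)) = √(-5551 + 1334) = √(-4217) = I*√4217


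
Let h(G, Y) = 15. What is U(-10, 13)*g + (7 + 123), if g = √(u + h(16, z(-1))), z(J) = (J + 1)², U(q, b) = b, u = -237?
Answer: 130 + 13*I*√222 ≈ 130.0 + 193.7*I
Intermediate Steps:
z(J) = (1 + J)²
g = I*√222 (g = √(-237 + 15) = √(-222) = I*√222 ≈ 14.9*I)
U(-10, 13)*g + (7 + 123) = 13*(I*√222) + (7 + 123) = 13*I*√222 + 130 = 130 + 13*I*√222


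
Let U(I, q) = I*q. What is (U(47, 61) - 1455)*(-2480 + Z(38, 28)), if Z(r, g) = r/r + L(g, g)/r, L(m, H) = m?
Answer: -66486844/19 ≈ -3.4993e+6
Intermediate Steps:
Z(r, g) = 1 + g/r (Z(r, g) = r/r + g/r = 1 + g/r)
(U(47, 61) - 1455)*(-2480 + Z(38, 28)) = (47*61 - 1455)*(-2480 + (28 + 38)/38) = (2867 - 1455)*(-2480 + (1/38)*66) = 1412*(-2480 + 33/19) = 1412*(-47087/19) = -66486844/19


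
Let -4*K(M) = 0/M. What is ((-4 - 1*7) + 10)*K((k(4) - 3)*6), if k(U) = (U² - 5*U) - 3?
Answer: 0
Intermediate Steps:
k(U) = -3 + U² - 5*U
K(M) = 0 (K(M) = -0/M = -¼*0 = 0)
((-4 - 1*7) + 10)*K((k(4) - 3)*6) = ((-4 - 1*7) + 10)*0 = ((-4 - 7) + 10)*0 = (-11 + 10)*0 = -1*0 = 0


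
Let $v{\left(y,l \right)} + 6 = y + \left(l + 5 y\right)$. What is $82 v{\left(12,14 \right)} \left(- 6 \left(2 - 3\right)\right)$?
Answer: $39360$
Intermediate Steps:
$v{\left(y,l \right)} = -6 + l + 6 y$ ($v{\left(y,l \right)} = -6 + \left(y + \left(l + 5 y\right)\right) = -6 + \left(l + 6 y\right) = -6 + l + 6 y$)
$82 v{\left(12,14 \right)} \left(- 6 \left(2 - 3\right)\right) = 82 \left(-6 + 14 + 6 \cdot 12\right) \left(- 6 \left(2 - 3\right)\right) = 82 \left(-6 + 14 + 72\right) \left(\left(-6\right) \left(-1\right)\right) = 82 \cdot 80 \cdot 6 = 6560 \cdot 6 = 39360$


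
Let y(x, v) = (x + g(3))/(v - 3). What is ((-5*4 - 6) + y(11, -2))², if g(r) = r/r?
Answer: 20164/25 ≈ 806.56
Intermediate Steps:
g(r) = 1
y(x, v) = (1 + x)/(-3 + v) (y(x, v) = (x + 1)/(v - 3) = (1 + x)/(-3 + v))
((-5*4 - 6) + y(11, -2))² = ((-5*4 - 6) + (1 + 11)/(-3 - 2))² = ((-20 - 6) + 12/(-5))² = (-26 - ⅕*12)² = (-26 - 12/5)² = (-142/5)² = 20164/25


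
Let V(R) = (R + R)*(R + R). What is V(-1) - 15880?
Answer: -15876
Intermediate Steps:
V(R) = 4*R² (V(R) = (2*R)*(2*R) = 4*R²)
V(-1) - 15880 = 4*(-1)² - 15880 = 4*1 - 15880 = 4 - 15880 = -15876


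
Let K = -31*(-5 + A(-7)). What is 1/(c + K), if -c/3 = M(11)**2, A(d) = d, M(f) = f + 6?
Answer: -1/495 ≈ -0.0020202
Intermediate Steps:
M(f) = 6 + f
K = 372 (K = -31*(-5 - 7) = -31*(-12) = 372)
c = -867 (c = -3*(6 + 11)**2 = -3*17**2 = -3*289 = -867)
1/(c + K) = 1/(-867 + 372) = 1/(-495) = -1/495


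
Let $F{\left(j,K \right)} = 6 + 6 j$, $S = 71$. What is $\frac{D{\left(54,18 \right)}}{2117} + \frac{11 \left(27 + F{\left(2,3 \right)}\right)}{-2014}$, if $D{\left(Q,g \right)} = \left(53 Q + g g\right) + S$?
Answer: $\frac{5511683}{4263638} \approx 1.2927$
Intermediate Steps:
$D{\left(Q,g \right)} = 71 + g^{2} + 53 Q$ ($D{\left(Q,g \right)} = \left(53 Q + g g\right) + 71 = \left(53 Q + g^{2}\right) + 71 = \left(g^{2} + 53 Q\right) + 71 = 71 + g^{2} + 53 Q$)
$\frac{D{\left(54,18 \right)}}{2117} + \frac{11 \left(27 + F{\left(2,3 \right)}\right)}{-2014} = \frac{71 + 18^{2} + 53 \cdot 54}{2117} + \frac{11 \left(27 + \left(6 + 6 \cdot 2\right)\right)}{-2014} = \left(71 + 324 + 2862\right) \frac{1}{2117} + 11 \left(27 + \left(6 + 12\right)\right) \left(- \frac{1}{2014}\right) = 3257 \cdot \frac{1}{2117} + 11 \left(27 + 18\right) \left(- \frac{1}{2014}\right) = \frac{3257}{2117} + 11 \cdot 45 \left(- \frac{1}{2014}\right) = \frac{3257}{2117} + 495 \left(- \frac{1}{2014}\right) = \frac{3257}{2117} - \frac{495}{2014} = \frac{5511683}{4263638}$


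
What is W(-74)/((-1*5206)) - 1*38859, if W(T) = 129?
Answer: -202300083/5206 ≈ -38859.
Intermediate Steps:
W(-74)/((-1*5206)) - 1*38859 = 129/((-1*5206)) - 1*38859 = 129/(-5206) - 38859 = 129*(-1/5206) - 38859 = -129/5206 - 38859 = -202300083/5206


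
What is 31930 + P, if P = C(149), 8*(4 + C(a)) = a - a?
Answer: 31926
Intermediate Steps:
C(a) = -4 (C(a) = -4 + (a - a)/8 = -4 + (⅛)*0 = -4 + 0 = -4)
P = -4
31930 + P = 31930 - 4 = 31926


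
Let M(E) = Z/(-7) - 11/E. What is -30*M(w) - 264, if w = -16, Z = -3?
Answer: -16659/56 ≈ -297.48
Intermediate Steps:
M(E) = 3/7 - 11/E (M(E) = -3/(-7) - 11/E = -3*(-⅐) - 11/E = 3/7 - 11/E)
-30*M(w) - 264 = -30*(3/7 - 11/(-16)) - 264 = -30*(3/7 - 11*(-1/16)) - 264 = -30*(3/7 + 11/16) - 264 = -30*125/112 - 264 = -1875/56 - 264 = -16659/56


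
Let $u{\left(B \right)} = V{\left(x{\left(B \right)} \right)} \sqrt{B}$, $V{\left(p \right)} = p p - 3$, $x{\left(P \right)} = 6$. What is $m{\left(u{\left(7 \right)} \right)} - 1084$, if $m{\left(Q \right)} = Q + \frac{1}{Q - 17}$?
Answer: $- \frac{7950039}{7334} + \frac{242055 \sqrt{7}}{7334} \approx -996.68$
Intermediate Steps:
$V{\left(p \right)} = -3 + p^{2}$ ($V{\left(p \right)} = p^{2} - 3 = -3 + p^{2}$)
$u{\left(B \right)} = 33 \sqrt{B}$ ($u{\left(B \right)} = \left(-3 + 6^{2}\right) \sqrt{B} = \left(-3 + 36\right) \sqrt{B} = 33 \sqrt{B}$)
$m{\left(Q \right)} = Q + \frac{1}{-17 + Q}$
$m{\left(u{\left(7 \right)} \right)} - 1084 = \frac{1 + \left(33 \sqrt{7}\right)^{2} - 17 \cdot 33 \sqrt{7}}{-17 + 33 \sqrt{7}} - 1084 = \frac{1 + 7623 - 561 \sqrt{7}}{-17 + 33 \sqrt{7}} - 1084 = \frac{7624 - 561 \sqrt{7}}{-17 + 33 \sqrt{7}} - 1084 = -1084 + \frac{7624 - 561 \sqrt{7}}{-17 + 33 \sqrt{7}}$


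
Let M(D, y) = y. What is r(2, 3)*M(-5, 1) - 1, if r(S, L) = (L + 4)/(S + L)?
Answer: ⅖ ≈ 0.40000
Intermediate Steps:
r(S, L) = (4 + L)/(L + S)
r(2, 3)*M(-5, 1) - 1 = ((4 + 3)/(3 + 2))*1 - 1 = (7/5)*1 - 1 = 7/5 - 1 = ⅖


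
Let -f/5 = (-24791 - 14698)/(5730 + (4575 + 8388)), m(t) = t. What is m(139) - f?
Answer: 800294/6231 ≈ 128.44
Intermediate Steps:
f = 65815/6231 (f = -5*(-24791 - 14698)/(5730 + (4575 + 8388)) = -(-197445)/(5730 + 12963) = -(-197445)/18693 = -5*(-13163/6231) = 65815/6231 ≈ 10.563)
m(139) - f = 139 - 1*65815/6231 = 139 - 65815/6231 = 800294/6231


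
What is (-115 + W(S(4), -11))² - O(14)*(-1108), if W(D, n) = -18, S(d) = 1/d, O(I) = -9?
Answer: 7717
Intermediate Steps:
S(d) = 1/d
(-115 + W(S(4), -11))² - O(14)*(-1108) = (-115 - 18)² - (-9)*(-1108) = (-133)² - 1*9972 = 17689 - 9972 = 7717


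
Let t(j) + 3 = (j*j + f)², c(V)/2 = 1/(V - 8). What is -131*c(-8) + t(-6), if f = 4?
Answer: 12907/8 ≈ 1613.4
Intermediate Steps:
c(V) = 2/(-8 + V) (c(V) = 2/(V - 8) = 2/(-8 + V))
t(j) = -3 + (4 + j²)² (t(j) = -3 + (j*j + 4)² = -3 + (j² + 4)² = -3 + (4 + j²)²)
-131*c(-8) + t(-6) = -262/(-8 - 8) + (-3 + (4 + (-6)²)²) = -262/(-16) + (-3 + (4 + 36)²) = -262*(-1)/16 + (-3 + 40²) = -131*(-⅛) + (-3 + 1600) = 131/8 + 1597 = 12907/8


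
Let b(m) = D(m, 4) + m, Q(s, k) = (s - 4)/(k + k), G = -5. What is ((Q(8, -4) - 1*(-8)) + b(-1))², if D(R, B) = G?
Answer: 9/4 ≈ 2.2500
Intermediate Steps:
Q(s, k) = (-4 + s)/(2*k) (Q(s, k) = (-4 + s)/((2*k)) = (-4 + s)*(1/(2*k)) = (-4 + s)/(2*k))
D(R, B) = -5
b(m) = -5 + m
((Q(8, -4) - 1*(-8)) + b(-1))² = (((½)*(-4 + 8)/(-4) - 1*(-8)) + (-5 - 1))² = (((½)*(-¼)*4 + 8) - 6)² = ((-½ + 8) - 6)² = (15/2 - 6)² = (3/2)² = 9/4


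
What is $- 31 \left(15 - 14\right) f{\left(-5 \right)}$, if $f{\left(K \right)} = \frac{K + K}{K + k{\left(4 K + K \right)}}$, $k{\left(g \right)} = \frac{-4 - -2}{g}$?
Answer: $- \frac{7750}{123} \approx -63.008$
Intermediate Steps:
$k{\left(g \right)} = - \frac{2}{g}$ ($k{\left(g \right)} = \frac{-4 + 2}{g} = - \frac{2}{g}$)
$f{\left(K \right)} = \frac{2 K}{K - \frac{2}{5 K}}$ ($f{\left(K \right)} = \frac{K + K}{K - \frac{2}{4 K + K}} = \frac{2 K}{K - \frac{2}{5 K}}$)
$- 31 \left(15 - 14\right) f{\left(-5 \right)} = - 31 \left(15 - 14\right) \frac{10 \left(-5\right)^{2}}{-2 + 5 \left(-5\right)^{2}} = - 31 \left(15 - 14\right) 10 \cdot 25 \frac{1}{-2 + 5 \cdot 25} = \left(-31\right) 1 \cdot 10 \cdot 25 \frac{1}{-2 + 125} = - 31 \cdot 10 \cdot 25 \cdot \frac{1}{123} = \left(-31\right) \frac{250}{123} = - \frac{7750}{123}$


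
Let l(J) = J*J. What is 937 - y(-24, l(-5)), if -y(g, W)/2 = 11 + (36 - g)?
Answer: 1079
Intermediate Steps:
l(J) = J²
y(g, W) = -94 + 2*g (y(g, W) = -2*(11 + (36 - g)) = -2*(47 - g) = -94 + 2*g)
937 - y(-24, l(-5)) = 937 - (-94 + 2*(-24)) = 937 - (-94 - 48) = 937 - 1*(-142) = 937 + 142 = 1079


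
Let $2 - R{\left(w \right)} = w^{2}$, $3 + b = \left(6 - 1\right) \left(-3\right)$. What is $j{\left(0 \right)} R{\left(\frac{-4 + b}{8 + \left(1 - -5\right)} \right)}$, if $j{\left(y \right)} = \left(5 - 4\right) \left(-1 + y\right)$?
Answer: $\frac{23}{49} \approx 0.46939$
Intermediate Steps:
$b = -18$ ($b = -3 + \left(6 - 1\right) \left(-3\right) = -3 + 5 \left(-3\right) = -3 - 15 = -18$)
$j{\left(y \right)} = -1 + y$ ($j{\left(y \right)} = 1 \left(-1 + y\right) = -1 + y$)
$R{\left(w \right)} = 2 - w^{2}$
$j{\left(0 \right)} R{\left(\frac{-4 + b}{8 + \left(1 - -5\right)} \right)} = \left(-1 + 0\right) \left(2 - \left(\frac{-4 - 18}{8 + \left(1 - -5\right)}\right)^{2}\right) = - (2 - \left(- \frac{22}{8 + \left(1 + 5\right)}\right)^{2}) = - (2 - \left(- \frac{22}{8 + 6}\right)^{2}) = - (2 - \left(- \frac{22}{14}\right)^{2}) = - (2 - \left(\left(-22\right) \frac{1}{14}\right)^{2}) = - (2 - \left(- \frac{11}{7}\right)^{2}) = - (2 - \frac{121}{49}) = \left(-1\right) \left(- \frac{23}{49}\right) = \frac{23}{49}$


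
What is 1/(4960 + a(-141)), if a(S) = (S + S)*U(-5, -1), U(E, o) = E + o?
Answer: 1/6652 ≈ 0.00015033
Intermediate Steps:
a(S) = -12*S (a(S) = (S + S)*(-5 - 1) = (2*S)*(-6) = -12*S)
1/(4960 + a(-141)) = 1/(4960 - 12*(-141)) = 1/(4960 + 1692) = 1/6652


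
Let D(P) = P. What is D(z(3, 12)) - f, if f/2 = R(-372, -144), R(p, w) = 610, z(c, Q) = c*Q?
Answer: -1184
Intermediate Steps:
z(c, Q) = Q*c
f = 1220 (f = 2*610 = 1220)
D(z(3, 12)) - f = 12*3 - 1*1220 = 36 - 1220 = -1184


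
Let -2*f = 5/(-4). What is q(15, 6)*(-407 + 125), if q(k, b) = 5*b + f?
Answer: -34545/4 ≈ -8636.3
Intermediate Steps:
f = 5/8 (f = -5/(2*(-4)) = -5*(-1)/(2*4) = -½*(-5/4) = 5/8 ≈ 0.62500)
q(k, b) = 5/8 + 5*b (q(k, b) = 5*b + 5/8 = 5/8 + 5*b)
q(15, 6)*(-407 + 125) = (5/8 + 5*6)*(-407 + 125) = (5/8 + 30)*(-282) = (245/8)*(-282) = -34545/4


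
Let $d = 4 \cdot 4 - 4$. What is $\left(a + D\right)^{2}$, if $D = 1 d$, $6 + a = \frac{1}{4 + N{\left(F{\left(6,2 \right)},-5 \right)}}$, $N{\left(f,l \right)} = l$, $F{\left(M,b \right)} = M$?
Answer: $25$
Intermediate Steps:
$d = 12$ ($d = 16 - 4 = 12$)
$a = -7$ ($a = -6 + \frac{1}{4 - 5} = -6 + \frac{1}{-1} = -6 - 1 = -7$)
$D = 12$ ($D = 1 \cdot 12 = 12$)
$\left(a + D\right)^{2} = \left(-7 + 12\right)^{2} = 5^{2} = 25$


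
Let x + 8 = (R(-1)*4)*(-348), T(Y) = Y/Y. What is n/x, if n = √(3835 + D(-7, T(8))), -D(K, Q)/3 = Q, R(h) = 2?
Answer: -√958/1396 ≈ -0.022172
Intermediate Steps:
T(Y) = 1
D(K, Q) = -3*Q
x = -2792 (x = -8 + (2*4)*(-348) = -8 + 8*(-348) = -8 - 2784 = -2792)
n = 2*√958 (n = √(3835 - 3*1) = √(3835 - 3) = √3832 = 2*√958 ≈ 61.903)
n/x = (2*√958)/(-2792) = (2*√958)*(-1/2792) = -√958/1396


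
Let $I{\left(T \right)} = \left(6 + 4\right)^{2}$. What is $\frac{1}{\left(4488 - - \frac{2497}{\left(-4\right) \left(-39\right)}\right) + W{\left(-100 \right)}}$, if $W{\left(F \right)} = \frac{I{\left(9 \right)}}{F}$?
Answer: $\frac{156}{702469} \approx 0.00022207$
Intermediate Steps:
$I{\left(T \right)} = 100$ ($I{\left(T \right)} = 10^{2} = 100$)
$W{\left(F \right)} = \frac{100}{F}$
$\frac{1}{\left(4488 - - \frac{2497}{\left(-4\right) \left(-39\right)}\right) + W{\left(-100 \right)}} = \frac{1}{\left(4488 - - \frac{2497}{\left(-4\right) \left(-39\right)}\right) + \frac{100}{-100}} = \frac{1}{\left(4488 - - \frac{2497}{156}\right) + 100 \left(- \frac{1}{100}\right)} = \frac{1}{\left(4488 - \left(-2497\right) \frac{1}{156}\right) - 1} = \frac{1}{\left(4488 - - \frac{2497}{156}\right) - 1} = \frac{1}{\left(4488 + \frac{2497}{156}\right) - 1} = \frac{1}{\frac{702625}{156} - 1} = \frac{1}{\frac{702469}{156}} = \frac{156}{702469}$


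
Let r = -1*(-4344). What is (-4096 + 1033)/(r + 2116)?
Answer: -3063/6460 ≈ -0.47415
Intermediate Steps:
r = 4344
(-4096 + 1033)/(r + 2116) = (-4096 + 1033)/(4344 + 2116) = -3063/6460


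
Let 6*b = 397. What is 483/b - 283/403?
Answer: 1055543/159991 ≈ 6.5975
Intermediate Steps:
b = 397/6 (b = (⅙)*397 = 397/6 ≈ 66.167)
483/b - 283/403 = 483/(397/6) - 283/403 = 483*(6/397) - 283*1/403 = 2898/397 - 283/403 = 1055543/159991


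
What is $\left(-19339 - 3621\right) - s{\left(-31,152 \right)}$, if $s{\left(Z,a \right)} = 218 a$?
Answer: $-56096$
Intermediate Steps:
$\left(-19339 - 3621\right) - s{\left(-31,152 \right)} = \left(-19339 - 3621\right) - 218 \cdot 152 = -22960 - 33136 = -56096$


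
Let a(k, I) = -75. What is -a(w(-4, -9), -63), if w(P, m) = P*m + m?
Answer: 75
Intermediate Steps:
w(P, m) = m + P*m
-a(w(-4, -9), -63) = -1*(-75) = 75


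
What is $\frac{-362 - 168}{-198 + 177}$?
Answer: $\frac{530}{21} \approx 25.238$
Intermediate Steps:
$\frac{-362 - 168}{-198 + 177} = - \frac{530}{-21} = \left(-530\right) \left(- \frac{1}{21}\right) = \frac{530}{21}$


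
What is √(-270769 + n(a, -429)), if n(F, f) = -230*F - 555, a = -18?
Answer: 4*I*√16699 ≈ 516.9*I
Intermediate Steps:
n(F, f) = -555 - 230*F
√(-270769 + n(a, -429)) = √(-270769 + (-555 - 230*(-18))) = √(-270769 + (-555 + 4140)) = √(-270769 + 3585) = √(-267184) = 4*I*√16699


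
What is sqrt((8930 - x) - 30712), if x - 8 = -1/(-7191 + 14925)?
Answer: I*sqrt(1303363525506)/7734 ≈ 147.61*I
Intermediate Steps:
x = 61871/7734 (x = 8 - 1/(-7191 + 14925) = 8 - 1/7734 = 61871/7734 ≈ 7.9999)
sqrt((8930 - x) - 30712) = sqrt((8930 - 1*61871/7734) - 30712) = sqrt((8930 - 61871/7734) - 30712) = sqrt(69002749/7734 - 30712) = sqrt(-168523859/7734) = I*sqrt(1303363525506)/7734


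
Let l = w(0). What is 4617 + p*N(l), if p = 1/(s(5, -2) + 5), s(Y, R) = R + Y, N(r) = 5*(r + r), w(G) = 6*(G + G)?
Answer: 4617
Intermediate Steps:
w(G) = 12*G (w(G) = 6*(2*G) = 12*G)
l = 0 (l = 12*0 = 0)
N(r) = 10*r (N(r) = 5*(2*r) = 10*r)
p = 1/8 (p = 1/((-2 + 5) + 5) = 1/(3 + 5) = 1/8 ≈ 0.12500)
4617 + p*N(l) = 4617 + (10*0)/8 = 4617 + (1/8)*0 = 4617 + 0 = 4617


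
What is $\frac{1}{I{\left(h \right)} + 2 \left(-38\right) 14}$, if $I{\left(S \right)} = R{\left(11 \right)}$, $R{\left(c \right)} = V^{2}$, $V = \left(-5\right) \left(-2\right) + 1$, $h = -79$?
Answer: $- \frac{1}{943} \approx -0.0010604$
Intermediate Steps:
$V = 11$ ($V = 10 + 1 = 11$)
$R{\left(c \right)} = 121$ ($R{\left(c \right)} = 11^{2} = 121$)
$I{\left(S \right)} = 121$
$\frac{1}{I{\left(h \right)} + 2 \left(-38\right) 14} = \frac{1}{121 + 2 \left(-38\right) 14} = \frac{1}{121 - 1064} = \frac{1}{-943} = - \frac{1}{943}$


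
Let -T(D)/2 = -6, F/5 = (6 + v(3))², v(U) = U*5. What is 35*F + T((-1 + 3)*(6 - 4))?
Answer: 77187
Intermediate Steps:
v(U) = 5*U
F = 2205 (F = 5*(6 + 5*3)² = 5*(6 + 15)² = 5*21² = 5*441 = 2205)
T(D) = 12 (T(D) = -2*(-6) = 12)
35*F + T((-1 + 3)*(6 - 4)) = 35*2205 + 12 = 77175 + 12 = 77187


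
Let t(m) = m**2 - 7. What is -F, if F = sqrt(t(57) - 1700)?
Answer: -sqrt(1542) ≈ -39.268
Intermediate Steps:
t(m) = -7 + m**2
F = sqrt(1542) (F = sqrt((-7 + 57**2) - 1700) = sqrt((-7 + 3249) - 1700) = sqrt(3242 - 1700) = sqrt(1542) ≈ 39.268)
-F = -sqrt(1542)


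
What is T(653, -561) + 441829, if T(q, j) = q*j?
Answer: 75496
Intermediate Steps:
T(q, j) = j*q
T(653, -561) + 441829 = -561*653 + 441829 = -366333 + 441829 = 75496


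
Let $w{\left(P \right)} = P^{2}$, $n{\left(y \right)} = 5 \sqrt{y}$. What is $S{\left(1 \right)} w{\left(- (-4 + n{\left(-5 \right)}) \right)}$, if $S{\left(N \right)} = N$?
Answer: $\left(4 - 5 i \sqrt{5}\right)^{2} \approx -109.0 - 89.443 i$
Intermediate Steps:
$S{\left(1 \right)} w{\left(- (-4 + n{\left(-5 \right)}) \right)} = 1 \left(- (-4 + 5 \sqrt{-5})\right)^{2} = 1 \left(- (-4 + 5 i \sqrt{5})\right)^{2} = 1 \left(4 - 5 i \sqrt{5}\right)^{2} = \left(4 - 5 i \sqrt{5}\right)^{2}$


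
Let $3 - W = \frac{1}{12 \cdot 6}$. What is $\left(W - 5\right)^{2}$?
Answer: $\frac{21025}{5184} \approx 4.0557$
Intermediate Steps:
$W = \frac{215}{72}$ ($W = 3 - \frac{1}{12 \cdot 6} = 3 - \frac{1}{72} = \frac{215}{72} \approx 2.9861$)
$\left(W - 5\right)^{2} = \left(\frac{215}{72} - 5\right)^{2} = \left(- \frac{145}{72}\right)^{2} = \frac{21025}{5184}$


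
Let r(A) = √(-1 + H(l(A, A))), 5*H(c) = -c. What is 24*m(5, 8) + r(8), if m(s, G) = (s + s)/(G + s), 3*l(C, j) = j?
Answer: 240/13 + I*√345/15 ≈ 18.462 + 1.2383*I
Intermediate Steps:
l(C, j) = j/3
H(c) = -c/5 (H(c) = (-c)/5 = -c/5)
m(s, G) = 2*s/(G + s) (m(s, G) = (2*s)/(G + s) = 2*s/(G + s))
r(A) = √(-1 - A/15)
24*m(5, 8) + r(8) = 24*(2*5/(8 + 5)) + √(-225 - 15*8)/15 = 24*(2*5/13) + √(-225 - 120)/15 = 24*(2*5*(1/13)) + √(-345)/15 = 24*(10/13) + (I*√345)/15 = 240/13 + I*√345/15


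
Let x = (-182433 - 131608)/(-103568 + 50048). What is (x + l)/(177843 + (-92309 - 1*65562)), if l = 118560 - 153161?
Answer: -1851531479/1068901440 ≈ -1.7322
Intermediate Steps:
l = -34601
x = 314041/53520 (x = -314041/(-53520) = -314041*(-1/53520) = 314041/53520 ≈ 5.8677)
(x + l)/(177843 + (-92309 - 1*65562)) = (314041/53520 - 34601)/(177843 + (-92309 - 1*65562)) = -1851531479/(53520*(177843 + (-92309 - 65562))) = -1851531479/(53520*(177843 - 157871)) = -1851531479/53520/19972 = -1851531479/53520*1/19972 = -1851531479/1068901440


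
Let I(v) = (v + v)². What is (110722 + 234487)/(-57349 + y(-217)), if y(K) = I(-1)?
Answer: -345209/57345 ≈ -6.0199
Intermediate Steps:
I(v) = 4*v² (I(v) = (2*v)² = 4*v²)
y(K) = 4 (y(K) = 4*(-1)² = 4*1 = 4)
(110722 + 234487)/(-57349 + y(-217)) = (110722 + 234487)/(-57349 + 4) = 345209/(-57345) = 345209*(-1/57345) = -345209/57345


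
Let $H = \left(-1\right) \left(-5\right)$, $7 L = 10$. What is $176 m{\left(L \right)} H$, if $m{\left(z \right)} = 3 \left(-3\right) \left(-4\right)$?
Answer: $31680$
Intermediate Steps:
$L = \frac{10}{7}$ ($L = \frac{1}{7} \cdot 10 = \frac{10}{7} \approx 1.4286$)
$m{\left(z \right)} = 36$ ($m{\left(z \right)} = \left(-9\right) \left(-4\right) = 36$)
$H = 5$
$176 m{\left(L \right)} H = 176 \cdot 36 \cdot 5 = 6336 \cdot 5 = 31680$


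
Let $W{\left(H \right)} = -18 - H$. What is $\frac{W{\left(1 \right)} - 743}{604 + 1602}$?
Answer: $- \frac{381}{1103} \approx -0.34542$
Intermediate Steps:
$\frac{W{\left(1 \right)} - 743}{604 + 1602} = \frac{\left(-18 - 1\right) - 743}{604 + 1602} = \frac{\left(-18 - 1\right) - 743}{2206} = \left(-19 - 743\right) \frac{1}{2206} = \left(-762\right) \frac{1}{2206} = - \frac{381}{1103}$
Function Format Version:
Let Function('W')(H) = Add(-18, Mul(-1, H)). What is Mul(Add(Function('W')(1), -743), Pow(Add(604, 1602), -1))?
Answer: Rational(-381, 1103) ≈ -0.34542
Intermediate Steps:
Mul(Add(Function('W')(1), -743), Pow(Add(604, 1602), -1)) = Mul(Add(Add(-18, Mul(-1, 1)), -743), Pow(Add(604, 1602), -1)) = Mul(Add(Add(-18, -1), -743), Pow(2206, -1)) = Mul(Add(-19, -743), Rational(1, 2206)) = Mul(-762, Rational(1, 2206)) = Rational(-381, 1103)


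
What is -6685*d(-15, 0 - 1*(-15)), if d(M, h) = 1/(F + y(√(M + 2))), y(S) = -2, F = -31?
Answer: 6685/33 ≈ 202.58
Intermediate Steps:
d(M, h) = -1/33 (d(M, h) = 1/(-31 - 2) = 1/(-33) = -1/33)
-6685*d(-15, 0 - 1*(-15)) = -6685*(-1/33) = 6685/33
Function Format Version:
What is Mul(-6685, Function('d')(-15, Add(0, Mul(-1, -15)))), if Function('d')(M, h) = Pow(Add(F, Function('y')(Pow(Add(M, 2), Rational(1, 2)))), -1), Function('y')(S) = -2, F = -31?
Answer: Rational(6685, 33) ≈ 202.58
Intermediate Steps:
Function('d')(M, h) = Rational(-1, 33) (Function('d')(M, h) = Pow(Add(-31, -2), -1) = Pow(-33, -1) = Rational(-1, 33))
Mul(-6685, Function('d')(-15, Add(0, Mul(-1, -15)))) = Mul(-6685, Rational(-1, 33)) = Rational(6685, 33)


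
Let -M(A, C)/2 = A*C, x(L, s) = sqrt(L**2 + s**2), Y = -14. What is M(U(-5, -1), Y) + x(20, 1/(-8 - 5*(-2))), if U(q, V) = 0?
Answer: sqrt(1601)/2 ≈ 20.006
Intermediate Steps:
M(A, C) = -2*A*C
M(U(-5, -1), Y) + x(20, 1/(-8 - 5*(-2))) = -2*0*(-14) + sqrt(20**2 + (1/(-8 - 5*(-2)))**2) = 0 + sqrt(400 + (1/(-8 + 10))**2) = 0 + sqrt(400 + (1/2)**2) = 0 + sqrt(400 + 1/4) = 0 + sqrt(1601/4) = 0 + sqrt(1601)/2 = sqrt(1601)/2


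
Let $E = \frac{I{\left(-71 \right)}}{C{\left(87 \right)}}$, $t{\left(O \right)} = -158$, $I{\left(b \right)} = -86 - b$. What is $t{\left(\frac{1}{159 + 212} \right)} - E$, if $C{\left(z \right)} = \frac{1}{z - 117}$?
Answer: $-608$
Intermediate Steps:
$C{\left(z \right)} = \frac{1}{-117 + z}$
$E = 450$ ($E = \frac{-86 - -71}{\frac{1}{-117 + 87}} = \frac{-86 + 71}{\frac{1}{-30}} = - \frac{15}{- \frac{1}{30}} = \left(-15\right) \left(-30\right) = 450$)
$t{\left(\frac{1}{159 + 212} \right)} - E = -158 - 450 = -608$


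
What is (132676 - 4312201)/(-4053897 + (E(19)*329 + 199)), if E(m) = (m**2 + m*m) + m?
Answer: 4179525/3809909 ≈ 1.0970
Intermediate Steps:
E(m) = m + 2*m**2 (E(m) = (m**2 + m**2) + m = 2*m**2 + m = m + 2*m**2)
(132676 - 4312201)/(-4053897 + (E(19)*329 + 199)) = (132676 - 4312201)/(-4053897 + ((19*(1 + 2*19))*329 + 199)) = -4179525/(-4053897 + ((19*(1 + 38))*329 + 199)) = -4179525/(-4053897 + ((19*39)*329 + 199)) = -4179525/(-4053897 + (741*329 + 199)) = -4179525/(-4053897 + (243789 + 199)) = -4179525/(-4053897 + 243988) = -4179525/(-3809909) = -4179525*(-1/3809909) = 4179525/3809909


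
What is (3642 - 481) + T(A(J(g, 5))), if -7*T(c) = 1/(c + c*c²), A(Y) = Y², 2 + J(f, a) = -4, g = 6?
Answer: 1033153883/326844 ≈ 3161.0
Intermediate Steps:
J(f, a) = -6 (J(f, a) = -2 - 4 = -6)
T(c) = -1/(7*(c + c³)) (T(c) = -1/(7*(c + c*c²)) = -1/(7*(c + c³)))
(3642 - 481) + T(A(J(g, 5))) = (3642 - 481) - 1/(7*((-6)²)*(1 + ((-6)²)²)) = 3161 - ⅐/(36*(1 + 36²)) = 3161 - ⅐*1/36/(1 + 1296) = 3161 - ⅐*1/36/1297 = 3161 - ⅐*1/36*1/1297 = 3161 - 1/326844 = 1033153883/326844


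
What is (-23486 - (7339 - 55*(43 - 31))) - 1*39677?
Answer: -69842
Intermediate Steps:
(-23486 - (7339 - 55*(43 - 31))) - 1*39677 = (-23486 - (7339 - 55*12)) - 39677 = (-23486 - (7339 - 1*660)) - 39677 = (-23486 - (7339 - 660)) - 39677 = (-23486 - 1*6679) - 39677 = (-23486 - 6679) - 39677 = -30165 - 39677 = -69842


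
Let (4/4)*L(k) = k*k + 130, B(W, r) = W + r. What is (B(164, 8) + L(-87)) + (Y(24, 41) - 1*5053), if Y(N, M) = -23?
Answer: 2795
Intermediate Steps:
L(k) = 130 + k² (L(k) = k*k + 130 = k² + 130 = 130 + k²)
(B(164, 8) + L(-87)) + (Y(24, 41) - 1*5053) = ((164 + 8) + (130 + (-87)²)) + (-23 - 1*5053) = (172 + (130 + 7569)) + (-23 - 5053) = (172 + 7699) - 5076 = 7871 - 5076 = 2795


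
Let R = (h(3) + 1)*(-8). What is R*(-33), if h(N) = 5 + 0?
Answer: 1584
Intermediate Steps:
h(N) = 5
R = -48 (R = (5 + 1)*(-8) = 6*(-8) = -48)
R*(-33) = -48*(-33) = 1584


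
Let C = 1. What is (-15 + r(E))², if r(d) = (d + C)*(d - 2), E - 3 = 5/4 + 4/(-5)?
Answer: 11689561/160000 ≈ 73.060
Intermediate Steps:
E = 69/20 (E = 3 + (5/4 + 4/(-5)) = 3 + (5*(¼) + 4*(-⅕)) = 3 + (5/4 - ⅘) = 3 + 9/20 = 69/20 ≈ 3.4500)
r(d) = (1 + d)*(-2 + d) (r(d) = (d + 1)*(d - 2) = (1 + d)*(-2 + d))
(-15 + r(E))² = (-15 + (-2 + (69/20)² - 1*69/20))² = (-15 + (-2 + 4761/400 - 69/20))² = (-15 + 2581/400)² = (-3419/400)² = 11689561/160000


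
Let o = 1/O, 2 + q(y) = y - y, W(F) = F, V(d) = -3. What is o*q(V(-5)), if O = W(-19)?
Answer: 2/19 ≈ 0.10526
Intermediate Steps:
O = -19
q(y) = -2 (q(y) = -2 + (y - y) = -2 + 0 = -2)
o = -1/19 (o = 1/(-19) = -1/19 ≈ -0.052632)
o*q(V(-5)) = -1/19*(-2) = 2/19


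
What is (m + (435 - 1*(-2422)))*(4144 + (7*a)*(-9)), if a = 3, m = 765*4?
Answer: 23401735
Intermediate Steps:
m = 3060
(m + (435 - 1*(-2422)))*(4144 + (7*a)*(-9)) = (3060 + (435 - 1*(-2422)))*(4144 + (7*3)*(-9)) = (3060 + (435 + 2422))*(4144 + 21*(-9)) = (3060 + 2857)*(4144 - 189) = 5917*3955 = 23401735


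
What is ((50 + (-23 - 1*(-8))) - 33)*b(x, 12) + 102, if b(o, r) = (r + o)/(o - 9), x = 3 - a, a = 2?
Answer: 395/4 ≈ 98.750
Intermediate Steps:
x = 1 (x = 3 - 1*2 = 3 - 2 = 1)
b(o, r) = (o + r)/(-9 + o)
((50 + (-23 - 1*(-8))) - 33)*b(x, 12) + 102 = ((50 + (-23 - 1*(-8))) - 33)*((1 + 12)/(-9 + 1)) + 102 = ((50 + (-23 + 8)) - 33)*(13/(-8)) + 102 = ((50 - 15) - 33)*(-1/8*13) + 102 = (35 - 33)*(-13/8) + 102 = 2*(-13/8) + 102 = -13/4 + 102 = 395/4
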